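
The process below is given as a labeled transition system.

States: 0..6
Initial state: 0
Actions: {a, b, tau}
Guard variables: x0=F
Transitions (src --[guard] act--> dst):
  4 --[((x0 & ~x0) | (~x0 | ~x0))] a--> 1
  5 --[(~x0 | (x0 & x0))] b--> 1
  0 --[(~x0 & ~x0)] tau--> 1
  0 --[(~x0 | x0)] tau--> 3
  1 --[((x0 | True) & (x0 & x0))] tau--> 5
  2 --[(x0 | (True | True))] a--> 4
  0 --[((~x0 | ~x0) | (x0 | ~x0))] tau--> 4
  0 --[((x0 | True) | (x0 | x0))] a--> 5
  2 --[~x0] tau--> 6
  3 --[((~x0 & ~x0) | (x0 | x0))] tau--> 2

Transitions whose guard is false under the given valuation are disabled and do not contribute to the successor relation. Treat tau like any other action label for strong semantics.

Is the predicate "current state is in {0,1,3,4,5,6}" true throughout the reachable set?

Answer: INVARIANT VIOLATED at state 2

Analysis:
Allowed set {0,1,3,4,5,6}
Reach set: {0,1,2,3,4,5,6}
  0: safe
  1: safe
  2: VIOLATES
  3: safe
  4: safe
  5: safe
  6: safe
reach 2 via tau·tau — violates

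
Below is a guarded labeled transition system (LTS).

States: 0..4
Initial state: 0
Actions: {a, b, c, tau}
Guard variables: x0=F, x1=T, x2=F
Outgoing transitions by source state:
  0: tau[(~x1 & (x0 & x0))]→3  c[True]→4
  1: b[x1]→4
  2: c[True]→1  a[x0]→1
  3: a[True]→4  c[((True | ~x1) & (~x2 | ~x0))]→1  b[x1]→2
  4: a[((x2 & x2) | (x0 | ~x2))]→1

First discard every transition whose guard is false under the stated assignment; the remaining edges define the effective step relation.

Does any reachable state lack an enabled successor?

Answer: DEADLOCK-FREE

Trace:
Reachable = {0,1,4}
  0: c→4  [1 exit(s)]
  1: b→4  [1 exit(s)]
  4: a→1  [1 exit(s)]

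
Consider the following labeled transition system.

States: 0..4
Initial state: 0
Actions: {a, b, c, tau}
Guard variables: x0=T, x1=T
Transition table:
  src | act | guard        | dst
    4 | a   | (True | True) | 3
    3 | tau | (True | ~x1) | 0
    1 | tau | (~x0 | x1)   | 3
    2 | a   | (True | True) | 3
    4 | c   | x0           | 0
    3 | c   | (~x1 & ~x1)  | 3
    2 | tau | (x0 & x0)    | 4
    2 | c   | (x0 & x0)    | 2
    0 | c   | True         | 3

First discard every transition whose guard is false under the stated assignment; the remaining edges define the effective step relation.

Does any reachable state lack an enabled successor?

Answer: DEADLOCK-FREE

Trace:
R = {0,3}
  0: c→3  [deg 1]
  3: tau→0  [deg 1]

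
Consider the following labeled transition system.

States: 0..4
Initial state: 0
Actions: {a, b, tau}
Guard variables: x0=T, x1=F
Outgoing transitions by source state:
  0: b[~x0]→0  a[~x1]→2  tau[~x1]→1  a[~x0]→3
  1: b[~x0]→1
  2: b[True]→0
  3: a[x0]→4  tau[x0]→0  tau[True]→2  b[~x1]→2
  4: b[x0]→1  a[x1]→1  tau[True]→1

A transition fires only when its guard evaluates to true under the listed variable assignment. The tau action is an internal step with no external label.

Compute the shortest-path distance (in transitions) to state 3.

Answer: UNREACHABLE

Trace:
Layered search for 3:
  L0 = {0}
  L1 = {1,2}
3 never appears.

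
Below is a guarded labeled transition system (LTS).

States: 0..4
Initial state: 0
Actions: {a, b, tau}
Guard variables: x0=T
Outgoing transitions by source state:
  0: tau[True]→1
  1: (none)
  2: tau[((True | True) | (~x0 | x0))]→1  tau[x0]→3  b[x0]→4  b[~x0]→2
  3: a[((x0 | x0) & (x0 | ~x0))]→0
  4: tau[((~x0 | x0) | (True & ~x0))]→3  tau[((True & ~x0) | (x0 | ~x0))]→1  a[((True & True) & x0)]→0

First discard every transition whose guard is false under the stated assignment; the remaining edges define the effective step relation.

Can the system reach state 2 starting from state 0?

Answer: UNREACHABLE

Working:
After dropping false guards: 8 live edges.
depth 0: {0}
depth 1: {1}  cumulative {0,1}
Reachable = {0,1}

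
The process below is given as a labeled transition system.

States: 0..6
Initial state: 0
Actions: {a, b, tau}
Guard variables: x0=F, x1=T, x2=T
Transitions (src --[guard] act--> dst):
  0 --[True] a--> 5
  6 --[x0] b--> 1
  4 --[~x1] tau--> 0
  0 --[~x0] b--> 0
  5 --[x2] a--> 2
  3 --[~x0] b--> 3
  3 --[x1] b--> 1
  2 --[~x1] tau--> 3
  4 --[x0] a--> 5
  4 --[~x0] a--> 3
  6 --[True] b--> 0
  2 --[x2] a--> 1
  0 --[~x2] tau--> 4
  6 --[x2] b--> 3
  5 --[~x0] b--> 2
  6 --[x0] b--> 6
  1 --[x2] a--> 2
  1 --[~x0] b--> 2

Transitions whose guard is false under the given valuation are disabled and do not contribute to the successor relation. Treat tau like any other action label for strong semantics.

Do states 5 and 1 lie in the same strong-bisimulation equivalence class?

Answer: BISIMILAR

Working:
Refine partition for ~:
  round 0: {{0,1,2,3,4,5,6}}
  round 1: {{0,1,5},{2,4},{3,6}}
  round 2: {{0},{1,5},{2},{3,6},{4}}
  round 3: {{0},{1,5},{2},{3},{4},{6}}
6 equivalence class(es) (converged in 4)
class of 5: {1,5}; class of 1: {1,5}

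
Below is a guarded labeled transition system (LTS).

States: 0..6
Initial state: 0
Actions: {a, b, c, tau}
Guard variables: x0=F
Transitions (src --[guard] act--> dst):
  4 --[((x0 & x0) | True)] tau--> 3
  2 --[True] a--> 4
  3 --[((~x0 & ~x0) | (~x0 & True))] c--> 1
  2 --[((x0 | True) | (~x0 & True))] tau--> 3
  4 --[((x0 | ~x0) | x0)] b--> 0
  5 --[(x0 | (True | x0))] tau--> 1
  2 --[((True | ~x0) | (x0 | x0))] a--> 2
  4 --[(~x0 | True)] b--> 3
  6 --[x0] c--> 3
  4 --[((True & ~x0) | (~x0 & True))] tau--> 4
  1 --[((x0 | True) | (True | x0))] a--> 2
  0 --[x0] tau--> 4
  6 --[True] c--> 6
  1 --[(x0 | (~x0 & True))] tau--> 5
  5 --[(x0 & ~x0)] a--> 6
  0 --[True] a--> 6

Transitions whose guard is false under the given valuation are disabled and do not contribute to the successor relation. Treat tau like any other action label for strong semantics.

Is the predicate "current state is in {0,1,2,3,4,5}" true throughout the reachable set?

Answer: INVARIANT VIOLATED at state 6

Trace:
Safe = {0,1,2,3,4,5}
Reach set: {0,6}
  0: ok
  6: outside
counterexample path to 6: a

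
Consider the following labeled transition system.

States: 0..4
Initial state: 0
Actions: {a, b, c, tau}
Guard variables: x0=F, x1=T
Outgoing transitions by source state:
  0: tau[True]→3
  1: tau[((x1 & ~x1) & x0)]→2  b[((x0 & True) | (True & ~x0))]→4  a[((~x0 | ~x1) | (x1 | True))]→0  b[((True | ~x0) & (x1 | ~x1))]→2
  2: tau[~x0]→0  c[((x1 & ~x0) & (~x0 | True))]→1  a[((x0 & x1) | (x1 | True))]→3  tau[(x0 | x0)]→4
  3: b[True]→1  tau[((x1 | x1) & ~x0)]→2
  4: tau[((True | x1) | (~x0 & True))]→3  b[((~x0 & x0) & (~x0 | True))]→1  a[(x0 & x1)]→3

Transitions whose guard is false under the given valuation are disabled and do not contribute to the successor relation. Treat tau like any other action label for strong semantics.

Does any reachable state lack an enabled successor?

Reach set: {0,1,2,3,4}
  0: tau→3  [1 exit(s)]
  1: a→0  b→2  b→4  [3 exit(s)]
  2: a→3  c→1  tau→0  [3 exit(s)]
  3: b→1  tau→2  [2 exit(s)]
  4: tau→3  [1 exit(s)]

Answer: DEADLOCK-FREE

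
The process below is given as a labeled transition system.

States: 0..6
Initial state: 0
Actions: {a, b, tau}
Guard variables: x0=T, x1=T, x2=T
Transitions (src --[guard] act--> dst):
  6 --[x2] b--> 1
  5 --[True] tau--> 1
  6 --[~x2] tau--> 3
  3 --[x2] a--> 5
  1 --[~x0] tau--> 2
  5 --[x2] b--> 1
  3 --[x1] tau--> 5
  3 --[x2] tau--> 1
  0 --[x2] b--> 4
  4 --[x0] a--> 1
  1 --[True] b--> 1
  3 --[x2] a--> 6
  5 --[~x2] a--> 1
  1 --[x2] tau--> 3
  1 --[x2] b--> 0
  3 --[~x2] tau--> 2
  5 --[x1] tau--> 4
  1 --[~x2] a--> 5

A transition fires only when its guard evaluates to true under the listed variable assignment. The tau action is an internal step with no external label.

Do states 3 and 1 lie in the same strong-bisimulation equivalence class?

Refine partition for ~:
  round 0: {{0,1,2,3,4,5,6}}
  round 1: {{0,6},{1,5},{2},{3},{4}}
  round 2: {{0},{1},{2},{3},{4},{5},{6}}
7 equivalence class(es) (converged in 3)
3∈{3}, 1∈{1}

Answer: NOT BISIMILAR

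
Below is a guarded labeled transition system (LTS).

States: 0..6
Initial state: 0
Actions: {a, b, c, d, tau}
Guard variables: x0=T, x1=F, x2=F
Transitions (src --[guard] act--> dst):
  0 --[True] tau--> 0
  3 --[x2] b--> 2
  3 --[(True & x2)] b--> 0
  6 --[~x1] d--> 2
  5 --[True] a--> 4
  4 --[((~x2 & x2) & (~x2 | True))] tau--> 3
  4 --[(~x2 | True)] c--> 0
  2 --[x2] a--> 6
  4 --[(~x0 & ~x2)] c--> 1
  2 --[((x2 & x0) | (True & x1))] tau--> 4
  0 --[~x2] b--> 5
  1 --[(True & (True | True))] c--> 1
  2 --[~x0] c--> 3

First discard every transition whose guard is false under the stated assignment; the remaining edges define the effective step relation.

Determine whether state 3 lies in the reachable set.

6 transition(s) survive guard evaluation.
depth 0: {0}
depth 1: {5}  total {0,5}
depth 2: {4}  total {0,4,5}
R = {0,4,5}

Answer: UNREACHABLE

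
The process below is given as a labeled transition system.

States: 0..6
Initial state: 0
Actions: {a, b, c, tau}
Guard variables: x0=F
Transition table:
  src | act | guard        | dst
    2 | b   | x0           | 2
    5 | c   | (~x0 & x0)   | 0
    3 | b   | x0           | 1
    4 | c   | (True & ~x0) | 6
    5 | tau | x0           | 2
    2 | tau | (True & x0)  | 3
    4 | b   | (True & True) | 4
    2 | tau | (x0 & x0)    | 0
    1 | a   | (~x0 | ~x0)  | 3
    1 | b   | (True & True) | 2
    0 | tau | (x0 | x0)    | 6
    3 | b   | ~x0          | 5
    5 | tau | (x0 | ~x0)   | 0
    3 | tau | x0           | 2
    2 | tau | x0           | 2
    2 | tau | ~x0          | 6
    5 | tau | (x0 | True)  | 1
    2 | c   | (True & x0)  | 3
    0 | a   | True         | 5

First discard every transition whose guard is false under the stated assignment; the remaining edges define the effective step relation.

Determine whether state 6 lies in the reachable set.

Answer: REACHABLE

Trace:
9 transition(s) survive guard evaluation.
Layer 0: {0}
Layer 1: {5}  now seen {0,5}
Layer 2: {1}  now seen {0,1,5}
Layer 3: {2,3}  now seen {0,1,2,3,5}
Layer 4: {6}  now seen {0,1,2,3,5,6}
R = {0,1,2,3,5,6}
Path to 6: a·tau·b·tau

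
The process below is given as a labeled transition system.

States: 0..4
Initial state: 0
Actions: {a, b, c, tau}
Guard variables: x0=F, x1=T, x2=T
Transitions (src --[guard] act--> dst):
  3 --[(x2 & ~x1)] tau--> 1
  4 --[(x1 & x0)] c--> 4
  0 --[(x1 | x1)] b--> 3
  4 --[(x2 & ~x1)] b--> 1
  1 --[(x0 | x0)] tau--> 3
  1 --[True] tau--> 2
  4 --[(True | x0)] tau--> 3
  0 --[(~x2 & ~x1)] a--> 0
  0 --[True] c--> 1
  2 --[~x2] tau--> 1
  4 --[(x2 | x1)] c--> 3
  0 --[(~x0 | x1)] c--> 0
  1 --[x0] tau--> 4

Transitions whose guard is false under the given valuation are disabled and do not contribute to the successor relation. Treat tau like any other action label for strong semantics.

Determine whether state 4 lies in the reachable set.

After dropping false guards: 6 live edges.
L0 = {0}
L1 = {1,3}  total {0,1,3}
L2 = {2}  total {0,1,2,3}
R = {0,1,2,3}

Answer: UNREACHABLE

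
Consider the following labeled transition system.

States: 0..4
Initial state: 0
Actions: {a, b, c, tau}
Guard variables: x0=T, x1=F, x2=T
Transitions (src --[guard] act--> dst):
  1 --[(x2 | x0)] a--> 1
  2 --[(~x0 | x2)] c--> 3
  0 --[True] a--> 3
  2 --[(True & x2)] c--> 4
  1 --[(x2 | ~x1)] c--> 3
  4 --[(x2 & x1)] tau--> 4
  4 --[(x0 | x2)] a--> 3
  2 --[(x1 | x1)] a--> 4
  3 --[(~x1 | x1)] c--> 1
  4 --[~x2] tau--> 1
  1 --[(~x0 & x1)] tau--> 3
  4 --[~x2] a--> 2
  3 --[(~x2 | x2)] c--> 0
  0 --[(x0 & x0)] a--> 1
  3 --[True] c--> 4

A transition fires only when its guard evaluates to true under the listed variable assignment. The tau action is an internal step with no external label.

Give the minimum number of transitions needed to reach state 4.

Answer: 2

Analysis:
Breadth-first toward 4:
  Layer 0: {0}
  Layer 1: {1,3}
  Layer 2: {4}
depth(4)=2, e.g. a·c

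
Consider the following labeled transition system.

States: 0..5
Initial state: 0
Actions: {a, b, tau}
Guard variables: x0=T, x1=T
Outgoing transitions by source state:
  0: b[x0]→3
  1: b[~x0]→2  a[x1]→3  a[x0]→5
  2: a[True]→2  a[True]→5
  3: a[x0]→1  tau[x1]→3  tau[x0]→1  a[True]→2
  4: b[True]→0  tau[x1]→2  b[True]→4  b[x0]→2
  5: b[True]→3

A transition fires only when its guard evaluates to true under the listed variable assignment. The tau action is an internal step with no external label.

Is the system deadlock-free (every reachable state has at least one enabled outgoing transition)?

Reach set: {0,1,2,3,5}
  0: b→3  [deg 1]
  1: a→3  a→5  [deg 2]
  2: a→2  a→5  [deg 2]
  3: a→1  a→2  tau→1  tau→3  [deg 4]
  5: b→3  [deg 1]

Answer: DEADLOCK-FREE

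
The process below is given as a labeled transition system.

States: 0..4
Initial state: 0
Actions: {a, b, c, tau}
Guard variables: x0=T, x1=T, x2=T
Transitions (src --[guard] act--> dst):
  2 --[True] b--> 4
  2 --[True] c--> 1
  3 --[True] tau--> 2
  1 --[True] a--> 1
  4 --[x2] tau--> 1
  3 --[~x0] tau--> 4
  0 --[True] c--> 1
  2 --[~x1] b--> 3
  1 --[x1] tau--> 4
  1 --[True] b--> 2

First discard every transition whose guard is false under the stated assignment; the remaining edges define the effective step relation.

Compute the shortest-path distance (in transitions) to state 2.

Layered search for 2:
  Layer 0: {0}
  Layer 1: {1}
  Layer 2: {2,4}
2 enters at depth 2; path c·b

Answer: 2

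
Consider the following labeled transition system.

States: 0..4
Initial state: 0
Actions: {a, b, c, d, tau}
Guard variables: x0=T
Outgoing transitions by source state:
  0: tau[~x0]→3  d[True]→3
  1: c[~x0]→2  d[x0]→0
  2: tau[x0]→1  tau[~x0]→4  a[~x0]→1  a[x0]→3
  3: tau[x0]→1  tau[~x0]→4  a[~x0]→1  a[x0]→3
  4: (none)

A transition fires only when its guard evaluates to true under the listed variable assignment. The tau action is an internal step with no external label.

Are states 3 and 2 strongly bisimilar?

Answer: BISIMILAR

Trace:
Refine partition for ~:
  π0 = {{0,1,2,3,4}}
  π1 = {{0,1},{2,3},{4}}
  π2 = {{0},{1},{2,3},{4}}
4 equivalence class(es) (converged in 3)
[3]={2,3}  [2]={2,3}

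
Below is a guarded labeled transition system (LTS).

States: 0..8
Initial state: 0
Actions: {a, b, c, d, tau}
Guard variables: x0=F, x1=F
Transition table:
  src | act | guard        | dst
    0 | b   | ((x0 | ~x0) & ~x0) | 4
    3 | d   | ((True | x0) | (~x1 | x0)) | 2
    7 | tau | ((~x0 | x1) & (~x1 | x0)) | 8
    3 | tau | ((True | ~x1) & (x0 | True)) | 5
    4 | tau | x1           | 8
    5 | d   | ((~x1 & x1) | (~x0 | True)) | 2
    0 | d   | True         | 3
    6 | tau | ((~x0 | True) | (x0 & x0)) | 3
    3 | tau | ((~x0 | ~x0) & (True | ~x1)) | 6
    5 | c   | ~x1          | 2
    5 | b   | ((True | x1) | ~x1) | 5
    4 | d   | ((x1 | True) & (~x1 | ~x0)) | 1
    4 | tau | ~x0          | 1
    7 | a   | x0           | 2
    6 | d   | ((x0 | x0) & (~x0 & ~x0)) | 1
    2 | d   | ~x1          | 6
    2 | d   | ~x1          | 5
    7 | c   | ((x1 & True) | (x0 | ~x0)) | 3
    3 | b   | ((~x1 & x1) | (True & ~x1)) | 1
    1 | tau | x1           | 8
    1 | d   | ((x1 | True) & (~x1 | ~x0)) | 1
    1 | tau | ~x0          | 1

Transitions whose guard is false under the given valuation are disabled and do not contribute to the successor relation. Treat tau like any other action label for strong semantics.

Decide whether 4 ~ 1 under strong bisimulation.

Compute ~ classes (split until stable):
  round 0: {{0,1,2,3,4,5,6,7,8}}
  round 1: {{0},{1,4},{2},{3},{5},{6},{7},{8}}
8 equivalence class(es) (converged in 2)
[4]={1,4}  [1]={1,4}

Answer: BISIMILAR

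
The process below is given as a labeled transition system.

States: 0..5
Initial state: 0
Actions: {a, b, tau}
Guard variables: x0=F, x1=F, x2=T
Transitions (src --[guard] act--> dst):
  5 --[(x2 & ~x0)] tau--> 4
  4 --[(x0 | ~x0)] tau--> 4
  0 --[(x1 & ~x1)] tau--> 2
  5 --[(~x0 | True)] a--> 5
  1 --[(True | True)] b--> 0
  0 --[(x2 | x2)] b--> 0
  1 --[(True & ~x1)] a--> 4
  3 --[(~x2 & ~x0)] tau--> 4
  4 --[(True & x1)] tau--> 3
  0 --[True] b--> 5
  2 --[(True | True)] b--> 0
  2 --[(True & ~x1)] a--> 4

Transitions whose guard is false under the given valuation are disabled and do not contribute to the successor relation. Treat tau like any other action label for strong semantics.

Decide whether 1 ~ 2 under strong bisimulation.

Answer: BISIMILAR

Trace:
Refine partition for ~:
  round 0: {{0,1,2,3,4,5}}
  round 1: {{0},{1,2},{3},{4},{5}}
5 equivalence class(es) (converged in 2)
[1]={1,2}  [2]={1,2}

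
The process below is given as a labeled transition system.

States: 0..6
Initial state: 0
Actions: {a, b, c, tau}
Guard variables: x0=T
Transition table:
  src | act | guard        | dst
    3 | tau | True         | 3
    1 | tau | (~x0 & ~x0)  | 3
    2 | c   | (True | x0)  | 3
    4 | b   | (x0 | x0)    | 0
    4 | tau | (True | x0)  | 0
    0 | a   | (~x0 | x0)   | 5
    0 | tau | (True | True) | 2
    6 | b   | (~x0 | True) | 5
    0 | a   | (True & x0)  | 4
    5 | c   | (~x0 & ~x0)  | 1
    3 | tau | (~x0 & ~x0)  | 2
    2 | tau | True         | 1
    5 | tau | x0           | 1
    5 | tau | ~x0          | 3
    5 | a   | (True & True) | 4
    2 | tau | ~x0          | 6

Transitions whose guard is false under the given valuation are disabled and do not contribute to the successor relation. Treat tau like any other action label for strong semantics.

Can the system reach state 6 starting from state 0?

11 transition(s) survive guard evaluation.
depth 0: {0}
depth 1: {2,4,5}  now seen {0,2,4,5}
depth 2: {1,3}  now seen {0,1,2,3,4,5}
Reach set: {0,1,2,3,4,5}

Answer: UNREACHABLE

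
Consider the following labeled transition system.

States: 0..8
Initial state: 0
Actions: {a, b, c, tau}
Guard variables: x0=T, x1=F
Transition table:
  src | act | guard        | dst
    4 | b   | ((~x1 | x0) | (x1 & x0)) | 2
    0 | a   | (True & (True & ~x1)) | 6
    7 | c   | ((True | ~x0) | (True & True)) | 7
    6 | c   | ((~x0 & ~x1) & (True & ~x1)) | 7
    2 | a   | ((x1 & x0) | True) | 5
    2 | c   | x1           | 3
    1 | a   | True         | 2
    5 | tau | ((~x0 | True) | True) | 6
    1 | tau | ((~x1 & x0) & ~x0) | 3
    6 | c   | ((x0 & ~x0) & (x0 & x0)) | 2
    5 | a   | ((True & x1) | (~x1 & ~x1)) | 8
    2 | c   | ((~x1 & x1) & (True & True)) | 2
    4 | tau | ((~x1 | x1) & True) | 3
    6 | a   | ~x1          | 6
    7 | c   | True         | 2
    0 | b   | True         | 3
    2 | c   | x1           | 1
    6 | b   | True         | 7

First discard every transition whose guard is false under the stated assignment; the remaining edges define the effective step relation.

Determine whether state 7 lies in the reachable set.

After dropping false guards: 12 live edges.
depth 0: {0}
depth 1: {3,6}  now seen {0,3,6}
depth 2: {7}  now seen {0,3,6,7}
depth 3: {2}  now seen {0,2,3,6,7}
depth 4: {5}  now seen {0,2,3,5,6,7}
depth 5: {8}  now seen {0,2,3,5,6,7,8}
R = {0,2,3,5,6,7,8}
trace reaching 7: a·b

Answer: REACHABLE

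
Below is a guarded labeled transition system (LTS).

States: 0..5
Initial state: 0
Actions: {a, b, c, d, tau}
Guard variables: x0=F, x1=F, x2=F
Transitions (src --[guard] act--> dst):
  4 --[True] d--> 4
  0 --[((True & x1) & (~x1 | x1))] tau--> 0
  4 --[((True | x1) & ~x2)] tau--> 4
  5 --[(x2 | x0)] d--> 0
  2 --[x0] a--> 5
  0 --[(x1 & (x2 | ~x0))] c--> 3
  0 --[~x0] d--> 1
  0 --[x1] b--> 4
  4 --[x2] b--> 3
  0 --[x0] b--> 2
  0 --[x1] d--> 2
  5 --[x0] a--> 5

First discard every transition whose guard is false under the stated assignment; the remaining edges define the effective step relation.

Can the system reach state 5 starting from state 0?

Answer: UNREACHABLE

Working:
3 transition(s) survive guard evaluation.
L0 = {0}
L1 = {1}  cumulative {0,1}
Reachable = {0,1}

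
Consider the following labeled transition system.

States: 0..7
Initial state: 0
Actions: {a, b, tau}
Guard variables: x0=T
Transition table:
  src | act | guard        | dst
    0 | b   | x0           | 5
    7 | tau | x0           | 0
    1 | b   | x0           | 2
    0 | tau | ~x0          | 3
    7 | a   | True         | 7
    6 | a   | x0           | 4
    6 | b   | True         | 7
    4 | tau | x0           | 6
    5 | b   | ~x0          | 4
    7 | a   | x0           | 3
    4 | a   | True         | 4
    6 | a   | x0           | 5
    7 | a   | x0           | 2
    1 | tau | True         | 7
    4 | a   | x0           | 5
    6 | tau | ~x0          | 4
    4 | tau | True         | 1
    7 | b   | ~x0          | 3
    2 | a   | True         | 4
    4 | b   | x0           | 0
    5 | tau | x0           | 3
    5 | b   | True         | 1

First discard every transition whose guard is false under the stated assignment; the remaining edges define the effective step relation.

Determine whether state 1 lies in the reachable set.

Guard filter leaves 18 enabled edge(s).
L0 = {0}
L1 = {5}  now seen {0,5}
L2 = {1,3}  now seen {0,1,3,5}
L3 = {2,7}  now seen {0,1,2,3,5,7}
L4 = {4}  now seen {0,1,2,3,4,5,7}
L5 = {6}  now seen {0,1,2,3,4,5,6,7}
Reachable = {0,1,2,3,4,5,6,7}
Path to 1: b·b

Answer: REACHABLE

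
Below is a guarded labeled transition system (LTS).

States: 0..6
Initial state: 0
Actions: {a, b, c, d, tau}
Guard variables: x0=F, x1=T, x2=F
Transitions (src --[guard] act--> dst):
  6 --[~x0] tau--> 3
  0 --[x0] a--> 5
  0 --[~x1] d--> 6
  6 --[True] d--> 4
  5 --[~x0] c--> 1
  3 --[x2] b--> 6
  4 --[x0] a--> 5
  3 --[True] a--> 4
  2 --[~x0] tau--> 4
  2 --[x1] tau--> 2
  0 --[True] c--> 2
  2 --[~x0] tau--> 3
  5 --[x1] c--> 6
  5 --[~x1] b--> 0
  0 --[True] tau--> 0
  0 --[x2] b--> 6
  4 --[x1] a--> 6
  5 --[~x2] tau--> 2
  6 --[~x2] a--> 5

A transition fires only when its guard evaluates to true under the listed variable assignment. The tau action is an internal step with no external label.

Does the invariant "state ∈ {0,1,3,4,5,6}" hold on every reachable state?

Allowed set {0,1,3,4,5,6}
Reachable = {0,1,2,3,4,5,6}
  0: ok
  1: ok
  2: ✗ unsafe
  3: ok
  4: ok
  5: ok
  6: ok
witness against invariant: c → 2

Answer: INVARIANT VIOLATED at state 2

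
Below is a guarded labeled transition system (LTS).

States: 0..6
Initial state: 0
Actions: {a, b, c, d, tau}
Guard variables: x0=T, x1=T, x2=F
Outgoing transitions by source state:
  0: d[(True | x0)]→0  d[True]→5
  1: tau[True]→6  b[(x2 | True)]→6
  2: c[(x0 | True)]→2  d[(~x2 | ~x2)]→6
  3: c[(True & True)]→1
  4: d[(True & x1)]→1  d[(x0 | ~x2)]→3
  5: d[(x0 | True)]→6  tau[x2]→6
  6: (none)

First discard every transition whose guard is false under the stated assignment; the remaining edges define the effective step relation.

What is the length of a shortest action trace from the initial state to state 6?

Answer: 2

Trace:
Layered search for 6:
  Layer 0: {0}
  Layer 1: {5}
  Layer 2: {6}
6 enters at depth 2; path d·d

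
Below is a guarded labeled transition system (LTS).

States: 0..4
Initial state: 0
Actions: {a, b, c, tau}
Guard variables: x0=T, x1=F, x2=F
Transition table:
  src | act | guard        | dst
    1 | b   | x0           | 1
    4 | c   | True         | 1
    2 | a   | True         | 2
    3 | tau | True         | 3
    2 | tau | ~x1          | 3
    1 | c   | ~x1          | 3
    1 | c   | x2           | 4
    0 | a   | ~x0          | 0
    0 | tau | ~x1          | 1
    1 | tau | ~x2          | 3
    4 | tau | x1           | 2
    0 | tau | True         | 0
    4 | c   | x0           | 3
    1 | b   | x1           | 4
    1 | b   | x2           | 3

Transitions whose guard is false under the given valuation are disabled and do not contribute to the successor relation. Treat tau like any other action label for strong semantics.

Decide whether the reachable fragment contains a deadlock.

R = {0,1,3}
  0: tau→0  tau→1  [deg 2]
  1: b→1  c→3  tau→3  [deg 3]
  3: tau→3  [deg 1]

Answer: DEADLOCK-FREE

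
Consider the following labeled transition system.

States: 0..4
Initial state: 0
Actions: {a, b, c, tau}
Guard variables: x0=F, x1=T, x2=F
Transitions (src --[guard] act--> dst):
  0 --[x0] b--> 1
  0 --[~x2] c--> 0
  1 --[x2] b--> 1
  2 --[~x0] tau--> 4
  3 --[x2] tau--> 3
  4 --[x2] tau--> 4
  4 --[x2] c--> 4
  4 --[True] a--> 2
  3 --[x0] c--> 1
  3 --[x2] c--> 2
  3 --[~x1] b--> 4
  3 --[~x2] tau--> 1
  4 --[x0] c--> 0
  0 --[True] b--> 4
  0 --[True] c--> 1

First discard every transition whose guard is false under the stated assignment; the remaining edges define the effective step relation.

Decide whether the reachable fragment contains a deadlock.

R = {0,1,2,4}
  0: b→4  c→0  c→1  [3 out]
  1: ∅  [STUCK]
  2: tau→4  [1 out]
  4: a→2  [1 out]
trace reaching 1: c

Answer: DEADLOCK at state 1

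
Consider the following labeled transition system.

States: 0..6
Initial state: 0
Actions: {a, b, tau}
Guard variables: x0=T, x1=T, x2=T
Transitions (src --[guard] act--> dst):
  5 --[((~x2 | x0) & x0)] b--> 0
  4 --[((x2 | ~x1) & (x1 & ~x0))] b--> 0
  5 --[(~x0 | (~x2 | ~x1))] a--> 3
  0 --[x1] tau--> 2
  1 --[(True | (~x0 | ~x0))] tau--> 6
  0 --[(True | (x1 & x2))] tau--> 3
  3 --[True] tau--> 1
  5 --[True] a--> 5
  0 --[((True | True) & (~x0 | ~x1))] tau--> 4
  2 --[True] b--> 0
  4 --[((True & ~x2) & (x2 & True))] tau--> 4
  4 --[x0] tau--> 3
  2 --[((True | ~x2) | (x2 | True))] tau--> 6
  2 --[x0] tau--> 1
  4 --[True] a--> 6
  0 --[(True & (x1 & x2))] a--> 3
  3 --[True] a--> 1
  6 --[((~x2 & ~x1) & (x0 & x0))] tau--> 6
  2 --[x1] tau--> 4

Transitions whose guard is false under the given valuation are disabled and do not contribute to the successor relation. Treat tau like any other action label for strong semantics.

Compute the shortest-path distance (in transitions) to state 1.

Layered search for 1:
  depth 0: {0}
  depth 1: {2,3}
  depth 2: {1,4,6}
depth(1)=2, e.g. a·a

Answer: 2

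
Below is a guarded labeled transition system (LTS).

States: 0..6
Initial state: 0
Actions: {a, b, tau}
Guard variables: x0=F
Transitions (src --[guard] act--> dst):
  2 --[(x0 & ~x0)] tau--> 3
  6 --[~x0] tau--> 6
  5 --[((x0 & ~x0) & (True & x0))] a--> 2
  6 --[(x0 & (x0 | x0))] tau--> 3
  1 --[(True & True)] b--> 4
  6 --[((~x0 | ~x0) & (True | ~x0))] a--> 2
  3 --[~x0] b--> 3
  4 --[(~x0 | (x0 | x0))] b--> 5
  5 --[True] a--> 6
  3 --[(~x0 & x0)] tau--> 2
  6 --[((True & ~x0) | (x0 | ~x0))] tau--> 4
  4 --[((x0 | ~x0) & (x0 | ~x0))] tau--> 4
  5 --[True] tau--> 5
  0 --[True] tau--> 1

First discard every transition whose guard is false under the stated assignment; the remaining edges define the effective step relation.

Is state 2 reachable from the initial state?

Answer: REACHABLE

Trace:
Guard filter leaves 10 enabled edge(s).
L0 = {0}
L1 = {1}  total {0,1}
L2 = {4}  total {0,1,4}
L3 = {5}  total {0,1,4,5}
L4 = {6}  total {0,1,4,5,6}
L5 = {2}  total {0,1,2,4,5,6}
Reach set: {0,1,2,4,5,6}
witness 2: tau·b·b·a·a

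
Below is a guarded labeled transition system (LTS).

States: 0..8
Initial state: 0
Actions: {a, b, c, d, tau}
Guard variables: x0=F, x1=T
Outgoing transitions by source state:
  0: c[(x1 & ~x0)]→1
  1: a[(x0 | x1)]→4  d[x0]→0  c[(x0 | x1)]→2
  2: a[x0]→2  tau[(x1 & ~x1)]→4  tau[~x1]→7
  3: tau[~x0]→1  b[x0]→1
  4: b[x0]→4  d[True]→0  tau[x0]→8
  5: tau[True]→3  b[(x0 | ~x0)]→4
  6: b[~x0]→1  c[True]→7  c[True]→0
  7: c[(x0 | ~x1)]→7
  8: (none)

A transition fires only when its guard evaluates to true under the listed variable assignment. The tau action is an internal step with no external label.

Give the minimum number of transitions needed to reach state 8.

Breadth-first toward 8:
  depth 0: {0}
  depth 1: {1}
  depth 2: {2,4}
8 never appears.

Answer: UNREACHABLE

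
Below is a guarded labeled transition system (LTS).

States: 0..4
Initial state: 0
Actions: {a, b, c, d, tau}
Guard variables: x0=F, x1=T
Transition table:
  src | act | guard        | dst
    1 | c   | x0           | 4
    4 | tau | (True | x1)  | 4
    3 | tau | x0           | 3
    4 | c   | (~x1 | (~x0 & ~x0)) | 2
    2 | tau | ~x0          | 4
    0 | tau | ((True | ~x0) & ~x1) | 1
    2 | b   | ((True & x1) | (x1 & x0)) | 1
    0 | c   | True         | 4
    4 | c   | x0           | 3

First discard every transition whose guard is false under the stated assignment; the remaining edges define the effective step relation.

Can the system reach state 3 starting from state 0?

Guard filter leaves 5 enabled edge(s).
Layer 0: {0}
Layer 1: {4}  cumulative {0,4}
Layer 2: {2}  cumulative {0,2,4}
Layer 3: {1}  cumulative {0,1,2,4}
Reach set: {0,1,2,4}

Answer: UNREACHABLE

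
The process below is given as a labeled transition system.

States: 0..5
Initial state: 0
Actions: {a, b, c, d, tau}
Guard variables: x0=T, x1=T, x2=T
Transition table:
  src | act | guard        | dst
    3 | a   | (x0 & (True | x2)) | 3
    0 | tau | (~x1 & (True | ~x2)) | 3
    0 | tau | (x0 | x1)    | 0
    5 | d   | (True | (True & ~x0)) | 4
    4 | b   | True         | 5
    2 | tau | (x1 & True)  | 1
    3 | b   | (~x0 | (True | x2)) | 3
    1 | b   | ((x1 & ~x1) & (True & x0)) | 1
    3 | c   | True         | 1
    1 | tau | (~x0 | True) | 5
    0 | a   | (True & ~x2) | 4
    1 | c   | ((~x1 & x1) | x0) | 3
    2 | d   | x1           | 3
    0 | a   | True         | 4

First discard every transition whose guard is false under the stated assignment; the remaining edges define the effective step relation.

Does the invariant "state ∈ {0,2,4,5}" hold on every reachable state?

Inv-set: {0,2,4,5}
Reachable = {0,4,5}
  0: ok
  4: ok
  5: ok

Answer: INVARIANT HOLDS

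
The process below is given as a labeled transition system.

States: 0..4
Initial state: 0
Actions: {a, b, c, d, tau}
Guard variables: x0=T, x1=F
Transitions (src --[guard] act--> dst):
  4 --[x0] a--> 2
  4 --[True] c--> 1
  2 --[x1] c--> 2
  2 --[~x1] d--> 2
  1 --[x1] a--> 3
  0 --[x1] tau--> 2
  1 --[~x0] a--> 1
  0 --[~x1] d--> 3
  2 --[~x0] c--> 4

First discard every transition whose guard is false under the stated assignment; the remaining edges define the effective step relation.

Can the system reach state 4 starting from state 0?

After dropping false guards: 4 live edges.
L0 = {0}
L1 = {3}  now seen {0,3}
Reach set: {0,3}

Answer: UNREACHABLE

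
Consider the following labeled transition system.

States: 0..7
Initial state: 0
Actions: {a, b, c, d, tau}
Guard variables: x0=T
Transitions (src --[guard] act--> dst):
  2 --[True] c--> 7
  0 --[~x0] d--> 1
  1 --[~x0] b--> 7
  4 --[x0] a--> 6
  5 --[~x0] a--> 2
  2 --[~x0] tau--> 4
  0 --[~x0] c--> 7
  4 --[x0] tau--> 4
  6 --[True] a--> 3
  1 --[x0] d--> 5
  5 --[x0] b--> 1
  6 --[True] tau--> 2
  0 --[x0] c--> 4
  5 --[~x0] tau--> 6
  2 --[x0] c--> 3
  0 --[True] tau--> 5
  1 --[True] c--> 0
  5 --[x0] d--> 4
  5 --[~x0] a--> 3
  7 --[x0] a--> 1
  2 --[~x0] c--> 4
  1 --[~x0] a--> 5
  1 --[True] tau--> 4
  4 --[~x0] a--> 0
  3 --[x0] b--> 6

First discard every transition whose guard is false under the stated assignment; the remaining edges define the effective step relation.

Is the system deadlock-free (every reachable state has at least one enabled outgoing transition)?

Answer: DEADLOCK-FREE

Trace:
Reach set: {0,1,2,3,4,5,6,7}
  0: c→4  tau→5  [2 exit(s)]
  1: c→0  d→5  tau→4  [3 exit(s)]
  2: c→3  c→7  [2 exit(s)]
  3: b→6  [1 exit(s)]
  4: a→6  tau→4  [2 exit(s)]
  5: b→1  d→4  [2 exit(s)]
  6: a→3  tau→2  [2 exit(s)]
  7: a→1  [1 exit(s)]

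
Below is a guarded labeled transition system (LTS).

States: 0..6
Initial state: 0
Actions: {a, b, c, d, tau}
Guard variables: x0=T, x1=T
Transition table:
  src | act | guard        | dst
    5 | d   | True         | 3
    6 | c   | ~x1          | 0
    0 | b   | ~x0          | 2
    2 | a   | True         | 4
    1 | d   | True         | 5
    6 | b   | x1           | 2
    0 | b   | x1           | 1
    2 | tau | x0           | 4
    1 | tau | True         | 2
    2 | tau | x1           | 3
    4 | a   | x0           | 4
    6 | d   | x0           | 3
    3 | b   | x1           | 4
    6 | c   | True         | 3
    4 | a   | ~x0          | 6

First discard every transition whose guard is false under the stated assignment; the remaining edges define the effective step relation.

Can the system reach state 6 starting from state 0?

Answer: UNREACHABLE

Working:
After dropping false guards: 12 live edges.
L0 = {0}
L1 = {1}  total {0,1}
L2 = {2,5}  total {0,1,2,5}
L3 = {3,4}  total {0,1,2,3,4,5}
R = {0,1,2,3,4,5}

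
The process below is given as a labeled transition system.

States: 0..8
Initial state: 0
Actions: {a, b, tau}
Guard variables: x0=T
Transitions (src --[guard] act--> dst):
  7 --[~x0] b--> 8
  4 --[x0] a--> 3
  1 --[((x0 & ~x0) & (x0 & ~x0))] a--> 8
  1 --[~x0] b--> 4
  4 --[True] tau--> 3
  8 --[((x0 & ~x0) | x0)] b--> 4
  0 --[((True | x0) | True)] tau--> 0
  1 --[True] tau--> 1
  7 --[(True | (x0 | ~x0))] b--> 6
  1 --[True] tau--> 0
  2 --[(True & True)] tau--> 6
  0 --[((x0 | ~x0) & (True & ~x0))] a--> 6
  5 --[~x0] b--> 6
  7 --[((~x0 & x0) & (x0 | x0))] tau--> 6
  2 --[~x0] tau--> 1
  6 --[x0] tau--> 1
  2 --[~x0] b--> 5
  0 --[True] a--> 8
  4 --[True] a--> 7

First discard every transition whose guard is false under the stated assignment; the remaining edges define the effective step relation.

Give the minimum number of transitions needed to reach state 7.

Layered search for 7:
  L0 = {0}
  L1 = {8}
  L2 = {4}
  L3 = {3,7}
7 enters at depth 3; path a·b·a

Answer: 3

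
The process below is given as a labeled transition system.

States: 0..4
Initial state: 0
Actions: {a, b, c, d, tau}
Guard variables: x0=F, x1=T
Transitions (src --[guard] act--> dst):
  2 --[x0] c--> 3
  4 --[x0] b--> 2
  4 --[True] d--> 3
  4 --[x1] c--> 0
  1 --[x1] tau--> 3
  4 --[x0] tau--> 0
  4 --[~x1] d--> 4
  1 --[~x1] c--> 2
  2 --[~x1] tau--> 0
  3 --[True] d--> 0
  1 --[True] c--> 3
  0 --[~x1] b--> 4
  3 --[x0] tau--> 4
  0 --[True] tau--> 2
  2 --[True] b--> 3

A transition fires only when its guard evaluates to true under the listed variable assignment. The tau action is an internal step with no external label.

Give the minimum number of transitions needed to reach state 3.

Answer: 2

Trace:
BFS to 3:
  L0 = {0}
  L1 = {2}
  L2 = {3}
first hit 3 at d=2 via tau·b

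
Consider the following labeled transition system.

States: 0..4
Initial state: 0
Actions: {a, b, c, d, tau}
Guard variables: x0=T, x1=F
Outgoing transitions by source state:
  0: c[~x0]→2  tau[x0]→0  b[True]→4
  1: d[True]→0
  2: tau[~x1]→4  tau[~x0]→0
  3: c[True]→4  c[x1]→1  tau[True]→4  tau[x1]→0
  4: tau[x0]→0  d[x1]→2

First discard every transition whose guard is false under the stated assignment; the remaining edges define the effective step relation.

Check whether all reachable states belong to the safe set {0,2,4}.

Answer: INVARIANT HOLDS

Working:
Allowed set {0,2,4}
R = {0,4}
  0: safe
  4: safe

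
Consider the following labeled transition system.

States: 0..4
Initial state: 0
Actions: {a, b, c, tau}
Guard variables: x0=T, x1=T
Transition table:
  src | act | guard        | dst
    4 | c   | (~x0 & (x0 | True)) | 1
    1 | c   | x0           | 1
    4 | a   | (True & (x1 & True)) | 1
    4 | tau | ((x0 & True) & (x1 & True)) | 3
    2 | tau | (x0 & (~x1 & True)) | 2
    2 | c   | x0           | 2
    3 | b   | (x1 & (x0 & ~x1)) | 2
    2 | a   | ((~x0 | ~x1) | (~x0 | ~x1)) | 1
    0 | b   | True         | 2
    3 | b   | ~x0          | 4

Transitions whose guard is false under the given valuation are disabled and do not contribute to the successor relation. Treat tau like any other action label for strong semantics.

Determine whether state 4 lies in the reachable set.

Answer: UNREACHABLE

Working:
After dropping false guards: 5 live edges.
L0 = {0}
L1 = {2}  cumulative {0,2}
Reachable = {0,2}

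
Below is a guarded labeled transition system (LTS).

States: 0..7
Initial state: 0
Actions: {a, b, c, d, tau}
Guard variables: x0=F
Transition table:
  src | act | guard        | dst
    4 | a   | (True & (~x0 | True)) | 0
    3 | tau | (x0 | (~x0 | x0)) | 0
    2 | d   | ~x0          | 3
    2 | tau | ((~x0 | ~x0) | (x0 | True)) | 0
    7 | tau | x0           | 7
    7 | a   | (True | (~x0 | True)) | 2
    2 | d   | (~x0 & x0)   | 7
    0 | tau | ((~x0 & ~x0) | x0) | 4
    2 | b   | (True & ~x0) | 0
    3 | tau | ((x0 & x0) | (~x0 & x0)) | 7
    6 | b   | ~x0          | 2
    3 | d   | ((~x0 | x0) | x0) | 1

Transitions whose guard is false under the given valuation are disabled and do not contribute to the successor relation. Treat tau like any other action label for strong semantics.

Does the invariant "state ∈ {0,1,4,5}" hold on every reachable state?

Inv-set: {0,1,4,5}
R = {0,4}
  0: ✓
  4: ✓

Answer: INVARIANT HOLDS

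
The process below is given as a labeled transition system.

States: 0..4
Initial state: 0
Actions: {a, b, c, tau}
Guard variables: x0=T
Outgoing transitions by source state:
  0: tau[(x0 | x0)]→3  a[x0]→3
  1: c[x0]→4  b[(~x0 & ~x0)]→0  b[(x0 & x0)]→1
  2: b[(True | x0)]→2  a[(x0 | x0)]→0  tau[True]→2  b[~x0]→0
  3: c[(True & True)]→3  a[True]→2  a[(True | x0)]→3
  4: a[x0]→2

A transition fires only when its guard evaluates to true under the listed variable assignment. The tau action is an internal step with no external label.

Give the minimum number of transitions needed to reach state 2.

BFS to 2:
  depth 0: {0}
  depth 1: {3}
  depth 2: {2}
first hit 2 at d=2 via a·a

Answer: 2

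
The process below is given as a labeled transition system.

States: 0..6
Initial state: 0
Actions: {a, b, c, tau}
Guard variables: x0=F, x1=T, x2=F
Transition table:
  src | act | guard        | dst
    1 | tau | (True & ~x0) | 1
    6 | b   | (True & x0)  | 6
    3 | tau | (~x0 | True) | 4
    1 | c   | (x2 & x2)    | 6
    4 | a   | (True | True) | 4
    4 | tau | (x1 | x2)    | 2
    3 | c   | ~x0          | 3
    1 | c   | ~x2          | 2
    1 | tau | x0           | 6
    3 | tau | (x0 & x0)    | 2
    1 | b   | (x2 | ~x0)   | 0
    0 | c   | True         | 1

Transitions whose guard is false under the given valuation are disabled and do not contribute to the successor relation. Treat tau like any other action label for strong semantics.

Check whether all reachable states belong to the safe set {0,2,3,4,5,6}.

Inv-set: {0,2,3,4,5,6}
Reach set: {0,1,2}
  0: safe
  1: VIOLATES
  2: safe
counterexample path to 1: c

Answer: INVARIANT VIOLATED at state 1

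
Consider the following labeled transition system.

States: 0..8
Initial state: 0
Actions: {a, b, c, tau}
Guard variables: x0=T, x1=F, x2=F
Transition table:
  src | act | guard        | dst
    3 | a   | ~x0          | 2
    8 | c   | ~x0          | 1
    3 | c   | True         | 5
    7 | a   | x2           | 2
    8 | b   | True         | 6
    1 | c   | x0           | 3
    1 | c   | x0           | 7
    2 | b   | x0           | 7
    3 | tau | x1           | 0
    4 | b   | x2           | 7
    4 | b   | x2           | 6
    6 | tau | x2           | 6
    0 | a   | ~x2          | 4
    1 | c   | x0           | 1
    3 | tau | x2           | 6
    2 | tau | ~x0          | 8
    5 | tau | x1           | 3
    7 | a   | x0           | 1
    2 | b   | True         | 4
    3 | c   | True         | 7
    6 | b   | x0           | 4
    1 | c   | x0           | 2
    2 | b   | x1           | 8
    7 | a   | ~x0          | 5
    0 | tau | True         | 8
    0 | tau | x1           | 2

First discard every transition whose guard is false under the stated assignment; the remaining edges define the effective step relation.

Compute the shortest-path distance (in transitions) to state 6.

Answer: 2

Trace:
Breadth-first toward 6:
  depth 0: {0}
  depth 1: {4,8}
  depth 2: {6}
first hit 6 at d=2 via tau·b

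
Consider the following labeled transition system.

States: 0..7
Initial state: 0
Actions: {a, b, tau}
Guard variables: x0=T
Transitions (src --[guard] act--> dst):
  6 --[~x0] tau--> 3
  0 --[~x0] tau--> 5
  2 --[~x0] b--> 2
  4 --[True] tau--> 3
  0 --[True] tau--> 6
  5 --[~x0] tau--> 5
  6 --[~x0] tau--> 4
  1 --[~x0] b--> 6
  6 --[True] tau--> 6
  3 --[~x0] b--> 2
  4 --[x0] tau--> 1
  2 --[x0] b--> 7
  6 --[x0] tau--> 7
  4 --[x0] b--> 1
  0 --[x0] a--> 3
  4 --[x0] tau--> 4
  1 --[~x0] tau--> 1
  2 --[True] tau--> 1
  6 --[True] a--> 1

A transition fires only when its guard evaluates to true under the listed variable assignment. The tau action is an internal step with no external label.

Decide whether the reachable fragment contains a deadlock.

Answer: DEADLOCK at state 1

Working:
Reach set: {0,1,3,6,7}
  0: a→3  tau→6  [2 exit(s)]
  1: ∅  [deadlock]
  3: ∅  [deadlock]
  6: a→1  tau→6  tau→7  [3 exit(s)]
  7: ∅  [deadlock]
trace reaching 1: tau·a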